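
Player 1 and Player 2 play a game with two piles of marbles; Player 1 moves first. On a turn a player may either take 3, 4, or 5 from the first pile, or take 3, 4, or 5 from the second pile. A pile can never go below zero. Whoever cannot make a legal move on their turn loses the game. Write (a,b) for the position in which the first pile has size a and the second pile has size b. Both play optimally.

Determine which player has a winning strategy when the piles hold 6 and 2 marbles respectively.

Label each position W (a win for the player to move) or L (a loss). A position with no legal move is L; any other position is W exactly when some move reaches an L, and L when every move reaches a W.
No move ever increases a pile, so every position that can arise here has a ≤ 6 and b ≤ 2; it is enough to label the cells with 0 ≤ a ≤ 6 and 0 ≤ b ≤ 2.
Every move lowers a or b (never raises either), so fill the grid row by row in increasing a, and left to right within a row: each cell's successors are then already labelled.
      b=0  b=1  b=2
a=0:    L    L    L
a=1:    L    L    L
a=2:    L    L    L
a=3:    W    W    W
a=4:    W    W    W
a=5:    W    W    W
a=6:    W    W    W
Cells with no legal move (terminal, hence L): (0,0), (0,1), (0,2), (1,0), (1,1), (1,2), (2,0), (2,1), (2,2).
Every other cell has at least one move into one of the L cells above, so it is W.
The starting position (6,2) is W: Player 1 should move to (2,2), handing over an L position.

Player 1 wins.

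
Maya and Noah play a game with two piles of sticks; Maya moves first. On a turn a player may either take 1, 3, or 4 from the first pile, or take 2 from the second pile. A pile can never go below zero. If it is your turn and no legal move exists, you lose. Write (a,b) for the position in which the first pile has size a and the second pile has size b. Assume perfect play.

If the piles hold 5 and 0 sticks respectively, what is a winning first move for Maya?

Move to (2,0).

Label each position W (a win for the player to move) or L (a loss). A position with no legal move is L; any other position is W exactly when some move reaches an L, and L when every move reaches a W.
No move ever increases a pile, so every position that can arise here has a ≤ 5 and b ≤ 0; it is enough to label the cells with 0 ≤ a ≤ 5 and 0 ≤ b ≤ 0.
Every move lowers a or b (never raises either), so fill the grid row by row in increasing a, and left to right within a row: each cell's successors are then already labelled.
      b=0
a=0:    L
a=1:    W
a=2:    L
a=3:    W
a=4:    W
a=5:    W
Cells with no legal move (terminal, hence L): (0,0).
The remaining L cells, each justified by listing all of its moves:
(2,0): the only move is to (1,0)(W), a W ⇒ L
Every other cell has at least one move into one of the L cells above, so it is W.
From (5,0), the L positions reachable in one move are: (2,0).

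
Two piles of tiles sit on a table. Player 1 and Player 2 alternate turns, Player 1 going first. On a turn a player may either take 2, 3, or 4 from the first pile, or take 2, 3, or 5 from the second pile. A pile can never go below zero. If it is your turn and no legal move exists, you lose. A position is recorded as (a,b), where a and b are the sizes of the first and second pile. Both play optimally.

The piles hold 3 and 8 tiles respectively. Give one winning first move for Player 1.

Move to (1,8).

Positions with no move are L. A position that does have a move is losing for the player to move precisely when every available move leads to a winning position for the opponent. Fill in the labels:
No move ever increases a pile, so every position that can arise here has a ≤ 3 and b ≤ 8; it is enough to label the cells with 0 ≤ a ≤ 3 and 0 ≤ b ≤ 8.
Every move lowers a or b (never raises either), so fill the grid row by row in increasing a, and left to right within a row: each cell's successors are then already labelled.
      b=0  b=1  b=2  b=3  b=4  b=5  b=6  b=7  b=8
a=0:    L    L    W    W    W    W    W    L    L
a=1:    L    L    W    W    W    W    W    L    L
a=2:    W    W    L    L    W    W    W    W    W
a=3:    W    W    L    L    W    W    W    W    W
Cells with no legal move (terminal, hence L): (0,0), (0,1), (1,0), (1,1).
The remaining L cells, each justified by listing all of its moves:
(0,7): only reaches (0,5)(W), (0,4)(W), (0,2)(W), all W → L
(0,8): only reaches (0,6)(W), (0,5)(W), (0,3)(W), all W → L
(1,7): only reaches (1,5)(W), (1,4)(W), (1,2)(W), all W → L
(1,8): only reaches (1,6)(W), (1,5)(W), (1,3)(W), all W → L
(2,2): only reaches (0,2)(W), (2,0)(W), all W → L
(2,3): only reaches (0,3)(W), (2,1)(W), (2,0)(W), all W → L
(3,2): only reaches (1,2)(W), (0,2)(W), (3,0)(W), all W → L
(3,3): only reaches (1,3)(W), (0,3)(W), (3,1)(W), (3,0)(W), all W → L
Every other cell has at least one move into one of the L cells above, so it is W.
From (3,8), the L positions reachable in one move are: (1,8), (0,8), (3,3). Any move reaching one of these is winning.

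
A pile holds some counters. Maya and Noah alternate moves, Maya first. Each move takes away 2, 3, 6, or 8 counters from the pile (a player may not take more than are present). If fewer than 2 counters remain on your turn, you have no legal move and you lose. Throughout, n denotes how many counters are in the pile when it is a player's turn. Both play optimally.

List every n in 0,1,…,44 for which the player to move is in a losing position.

Use the standard recursion: the mover loses at a terminal position; elsewhere, the mover wins exactly when some move hands the opponent an L position.
n=0: no move → L
n=1: no move → L
n=2: can move to 0, which is L ⇒ W
n=3: can move to 1, which is L ⇒ W
n=4: can move to 1, which is L ⇒ W
n=5: moves to 3(W), 2(W); every one is W ⇒ L
n=6: can move to 0, which is L ⇒ W
n=7: can move to 5, which is L ⇒ W
n=8: can move to 5, which is L ⇒ W
n=9: can move to 1, which is L ⇒ W
n=10: moves to 8(W), 7(W), 4(W), 2(W); every one is W ⇒ L
n=11: can move to 5, which is L ⇒ W
n=12: can move to 10, which is L ⇒ W
n=13: can move to 10, which is L ⇒ W
n=14: moves to 12(W), 11(W), 8(W), 6(W); every one is W ⇒ L
n=15: moves to 13(W), 12(W), 9(W), 7(W); every one is W ⇒ L
n=16: can move to 14, which is L ⇒ W
n=17: can move to 15, which is L ⇒ W
n=18: can move to 15, which is L ⇒ W
n=19: moves to 17(W), 16(W), 13(W), 11(W); every one is W ⇒ L
n=20: can move to 14, which is L ⇒ W
n=21: can move to 19, which is L ⇒ W
n=22: can move to 19, which is L ⇒ W
n=23: can move to 15, which is L ⇒ W
n=24: moves to 22(W), 21(W), 18(W), 16(W); every one is W ⇒ L
n=25: can move to 19, which is L ⇒ W
n=26: can move to 24, which is L ⇒ W
n=27: can move to 24, which is L ⇒ W
n=28: moves to 26(W), 25(W), 22(W), 20(W); every one is W ⇒ L
n=29: moves to 27(W), 26(W), 23(W), 21(W); every one is W ⇒ L
n=30: can move to 28, which is L ⇒ W
n=31: can move to 29, which is L ⇒ W
n=32: can move to 29, which is L ⇒ W
n=33: moves to 31(W), 30(W), 27(W), 25(W); every one is W ⇒ L
n=34: can move to 28, which is L ⇒ W
n=35: can move to 33, which is L ⇒ W
n=36: can move to 33, which is L ⇒ W
n=37: can move to 29, which is L ⇒ W
n=38: moves to 36(W), 35(W), 32(W), 30(W); every one is W ⇒ L
n=39: can move to 33, which is L ⇒ W
n=40: can move to 38, which is L ⇒ W
n=41: can move to 38, which is L ⇒ W
n=42: moves to 40(W), 39(W), 36(W), 34(W); every one is W ⇒ L
n=43: moves to 41(W), 40(W), 37(W), 35(W); every one is W ⇒ L
n=44: can move to 42, which is L ⇒ W
The losing starting values of n are exactly the entries labelled L in this table (14 of them).

0, 1, 5, 10, 14, 15, 19, 24, 28, 29, 33, 38, 42, 43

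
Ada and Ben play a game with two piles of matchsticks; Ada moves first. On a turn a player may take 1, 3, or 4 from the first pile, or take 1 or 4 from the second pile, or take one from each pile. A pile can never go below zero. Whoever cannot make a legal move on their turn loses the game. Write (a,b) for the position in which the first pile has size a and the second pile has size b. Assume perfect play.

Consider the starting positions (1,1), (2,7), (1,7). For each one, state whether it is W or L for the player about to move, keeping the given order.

(1,1): W, (2,7): L, (1,7): W

Compute win/loss labels from the base case upward. A position with no move is L. Any other position is W if it can reach an L in one move, else L.
No move ever increases a pile, so every position that can arise here has a ≤ 2 and b ≤ 7; it is enough to label the cells with 0 ≤ a ≤ 2 and 0 ≤ b ≤ 7.
Every move lowers a or b (never raises either), so fill the grid row by row in increasing a, and left to right within a row: each cell's successors are then already labelled.
      b=0  b=1  b=2  b=3  b=4  b=5  b=6  b=7
a=0:    L    W    L    W    W    L    W    L
a=1:    W    W    W    W    L    W    W    W
a=2:    L    W    L    W    W    W    W    L
Cells with no legal move (terminal, hence L): (0,0).
The remaining L cells, each justified by listing all of its moves:
(0,2): →(0,1)(W) only, which is W, so L
(0,5): →(0,4)(W), (0,1)(W) — all W, so L
(0,7): →(0,6)(W), (0,3)(W) — all W, so L
(1,4): →(0,4)(W), (1,3)(W), (1,0)(W), (0,3)(W) — all W, so L
(2,0): →(1,0)(W) only, which is W, so L
(2,2): →(1,2)(W), (2,1)(W), (1,1)(W) — all W, so L
(2,7): →(1,7)(W), (2,6)(W), (2,3)(W), (1,6)(W) — all W, so L
Every other cell has at least one move into one of the L cells above, so it is W.
(1,1): the move to (0,0) reaches an L cell, so W
(2,7): one of the L cells justified above, so L
(1,7): the move to (0,7) reaches an L cell, so W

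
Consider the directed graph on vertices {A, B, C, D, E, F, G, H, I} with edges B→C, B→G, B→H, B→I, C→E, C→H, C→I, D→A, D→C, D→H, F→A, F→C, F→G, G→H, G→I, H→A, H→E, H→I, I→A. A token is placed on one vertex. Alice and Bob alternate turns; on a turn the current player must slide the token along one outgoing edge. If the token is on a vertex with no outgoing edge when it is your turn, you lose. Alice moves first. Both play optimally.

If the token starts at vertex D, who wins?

Alice wins.

Build the W/L table. Terminal = L. A non-terminal position is W if it has a move to some L; otherwise it is L.
Every edge goes from a vertex to one that appears earlier in the order E, A, I, H, G, C, D, B, F, so processing vertices in that order labels each vertex after all of its successors.
E: no outgoing edge → L
A: no outgoing edge → L
I: →A(L), so W
H: →A(L), so W
G: →H(W), I(W) — all W, so L
C: →E(L), so W
D: →A(L), so W
B: →G(L), so W
F: →G(L), so W
From D Alice can move to A, reaching an L position.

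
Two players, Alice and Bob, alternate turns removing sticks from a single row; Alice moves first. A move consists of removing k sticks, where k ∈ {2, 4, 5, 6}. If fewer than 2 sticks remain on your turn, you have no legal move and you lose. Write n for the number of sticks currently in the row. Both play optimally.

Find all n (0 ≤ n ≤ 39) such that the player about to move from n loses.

Classify positions by backward induction: terminal positions (no move available) are L. From any other position, the mover wins iff some move reaches an L.
n=0: no move → L
n=1: no move → L
n=2: →0(L), so W
n=3: →1(L), so W
n=4: →0(L), so W
n=5: →1(L), so W
n=6: →1(L), so W
n=7: →1(L), so W
n=8: →6(W), 4(W), 3(W), 2(W) — all W, so L
n=9: →7(W), 5(W), 4(W), 3(W) — all W, so L
n=10: →8(L), so W
n=11: →9(L), so W
n=12: →8(L), so W
n=13: →9(L), so W
n=14: →9(L), so W
n=15: →9(L), so W
n=16: →14(W), 12(W), 11(W), 10(W) — all W, so L
n=17: →15(W), 13(W), 12(W), 11(W) — all W, so L
n=18: →16(L), so W
n=19: →17(L), so W
n=20: →16(L), so W
n=21: →17(L), so W
n=22: →17(L), so W
n=23: →17(L), so W
n=24: →22(W), 20(W), 19(W), 18(W) — all W, so L
n=25: →23(W), 21(W), 20(W), 19(W) — all W, so L
n=26: →24(L), so W
n=27: →25(L), so W
n=28: →24(L), so W
n=29: →25(L), so W
n=30: →25(L), so W
n=31: →25(L), so W
n=32: →30(W), 28(W), 27(W), 26(W) — all W, so L
n=33: →31(W), 29(W), 28(W), 27(W) — all W, so L
n=34: →32(L), so W
n=35: →33(L), so W
n=36: →32(L), so W
n=37: →33(L), so W
n=38: →33(L), so W
n=39: →33(L), so W
The losing starting values of n are exactly the entries labelled L in this table (10 of them).

0, 1, 8, 9, 16, 17, 24, 25, 32, 33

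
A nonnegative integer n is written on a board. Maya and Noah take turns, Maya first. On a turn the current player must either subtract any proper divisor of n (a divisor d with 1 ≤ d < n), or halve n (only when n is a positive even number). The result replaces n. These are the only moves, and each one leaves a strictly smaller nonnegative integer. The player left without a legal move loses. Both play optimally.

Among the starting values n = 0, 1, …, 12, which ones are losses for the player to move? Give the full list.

0, 1, 3, 5, 7, 9, 11

Build the W/L table. Terminal = L. A non-terminal position is W if it has a move to some L; otherwise it is L.
n=0: no move → L
n=1: no move → L
n=2: →1(L), so W
n=3: →2(W) only, which is W, so L
n=4: →3(L), so W
n=5: →4(W) only, which is W, so L
n=6: →3(L), so W
n=7: →6(W) only, which is W, so L
n=8: →7(L), so W
n=9: →6(W), 8(W) — all W, so L
n=10: →5(L), so W
n=11: →10(W) only, which is W, so L
n=12: →9(L), so W
The losing starting values of n are exactly the entries labelled L in this table (7 of them).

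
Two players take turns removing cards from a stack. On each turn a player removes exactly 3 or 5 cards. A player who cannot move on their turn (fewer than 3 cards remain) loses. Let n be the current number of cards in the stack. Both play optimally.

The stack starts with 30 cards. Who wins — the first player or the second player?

The first player wins.

Classify positions by backward induction: terminal positions (no move available) are L. From any other position, the mover wins iff some move reaches an L.
n=0: no move → L
n=1: no move → L
n=2: no move → L
n=3: →0(L), so W
n=4: →1(L), so W
n=5: →2(L), so W
n=6: →1(L), so W
n=7: →2(L), so W
n=8: →5(W), 3(W) — all W, so L
n=9: →6(W), 4(W) — all W, so L
n=10: →7(W), 5(W) — all W, so L
n=11: →8(L), so W
n=12: →9(L), so W
n=13: →10(L), so W
n=14: →9(L), so W
n=15: →10(L), so W
n=16: →13(W), 11(W) — all W, so L
n=17: →14(W), 12(W) — all W, so L
n=18: →15(W), 13(W) — all W, so L
n=19: →16(L), so W
n=20: →17(L), so W
n=21: →18(L), so W
n=22: →17(L), so W
n=23: →18(L), so W
n=24: →21(W), 19(W) — all W, so L
n=25: →22(W), 20(W) — all W, so L
n=26: →23(W), 21(W) — all W, so L
n=27: →24(L), so W
n=28: →25(L), so W
n=29: →26(L), so W
n=30: →25(L), so W
The starting position 30 is W: the player to move should remove 5, leaving 25, handing over an L position.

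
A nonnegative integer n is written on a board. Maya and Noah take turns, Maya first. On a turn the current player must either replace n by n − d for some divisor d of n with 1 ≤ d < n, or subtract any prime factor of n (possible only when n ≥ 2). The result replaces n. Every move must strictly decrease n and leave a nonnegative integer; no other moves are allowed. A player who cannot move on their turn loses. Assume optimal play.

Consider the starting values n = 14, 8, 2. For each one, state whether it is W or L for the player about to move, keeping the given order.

Positions with no move are L. A position that does have a move is losing for the player to move precisely when every available move leads to a winning position for the opponent. Fill in the labels:
n=0: no move → L
n=1: no move → L
n=2: reaches L-position 0 → W
n=3: reaches L-position 0 → W
n=4: only reaches 2(W), 3(W), all W → L
n=5: reaches L-position 0 → W
n=6: reaches L-position 4 → W
n=7: reaches L-position 0 → W
n=8: reaches L-position 4 → W
n=9: only reaches 6(W), 8(W), all W → L
n=10: reaches L-position 9 → W
n=11: reaches L-position 0 → W
n=12: reaches L-position 9 → W
n=13: reaches L-position 0 → W
n=14: only reaches 7(W), 12(W), 13(W), all W → L

14: L, 8: W, 2: W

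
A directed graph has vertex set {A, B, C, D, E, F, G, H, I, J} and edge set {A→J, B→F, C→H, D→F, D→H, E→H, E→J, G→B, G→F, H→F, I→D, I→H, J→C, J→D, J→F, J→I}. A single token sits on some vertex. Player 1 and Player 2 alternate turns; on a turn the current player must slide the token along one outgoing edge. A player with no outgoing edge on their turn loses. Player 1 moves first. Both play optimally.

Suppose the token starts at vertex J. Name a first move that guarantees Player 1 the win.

Classify positions by backward induction: terminal positions (no move available) are L. From any other position, the mover wins iff some move reaches an L.
Every edge goes from a vertex to one that appears earlier in the order F, H, C, D, I, J, B, A, G, E, so processing vertices in that order labels each vertex after all of its successors.
F: no outgoing edge → L
H: reaches L-position F → W
C: only reaches H(W), which is W → L
D: reaches L-position F → W
I: only reaches D(W), H(W), all W → L
J: reaches L-position I → W
B: reaches L-position F → W
A: only reaches J(W), which is W → L
G: reaches L-position F → W
E: only reaches J(W), H(W), all W → L
From J, the L positions reachable in one move are: I, C, F. Any move reaching one of these is winning.

Move to I.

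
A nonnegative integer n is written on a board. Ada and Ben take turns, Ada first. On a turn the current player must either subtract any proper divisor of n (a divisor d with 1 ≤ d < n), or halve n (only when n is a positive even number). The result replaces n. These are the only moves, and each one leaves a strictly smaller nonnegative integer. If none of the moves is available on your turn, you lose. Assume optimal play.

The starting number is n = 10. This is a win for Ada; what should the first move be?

Move to 5.

Positions with no move are L. A position that does have a move is losing for the player to move precisely when every available move leads to a winning position for the opponent. Fill in the labels:
n=0: no move → L
n=1: no move → L
n=2: →1(L), so W
n=3: →2(W) only, which is W, so L
n=4: →3(L), so W
n=5: →4(W) only, which is W, so L
n=6: →3(L), so W
n=7: →6(W) only, which is W, so L
n=8: →7(L), so W
n=9: →6(W), 8(W) — all W, so L
n=10: →5(L), so W
From 10, the L positions reachable in one move are: 5, 9. Any move reaching one of these is winning.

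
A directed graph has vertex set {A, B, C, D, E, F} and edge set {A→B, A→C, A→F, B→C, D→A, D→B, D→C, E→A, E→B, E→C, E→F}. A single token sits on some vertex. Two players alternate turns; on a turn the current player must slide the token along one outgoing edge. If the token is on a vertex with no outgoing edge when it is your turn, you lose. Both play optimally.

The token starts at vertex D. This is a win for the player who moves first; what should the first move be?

Compute win/loss labels from the base case upward. A position with no move is L. Any other position is W if it can reach an L in one move, else L.
Every edge goes from a vertex to one that appears earlier in the order C, F, B, A, E, D, so processing vertices in that order labels each vertex after all of its successors.
C: no outgoing edge → L
F: no outgoing edge → L
B: →C(L), so W
A: →F(L), so W
E: →F(L), so W
D: →C(L), so W
From D, the L positions reachable in one move are: C.

Move to C.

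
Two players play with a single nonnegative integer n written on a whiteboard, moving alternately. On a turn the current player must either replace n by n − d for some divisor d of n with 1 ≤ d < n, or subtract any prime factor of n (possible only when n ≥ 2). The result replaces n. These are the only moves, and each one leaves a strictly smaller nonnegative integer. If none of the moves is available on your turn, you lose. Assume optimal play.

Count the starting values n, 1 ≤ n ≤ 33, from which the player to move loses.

Use the standard recursion: the mover loses at a terminal position; elsewhere, the mover wins exactly when some move hands the opponent an L position.
n=0: no move → L
n=1: no move → L
n=2: W (go to 0, an L position)
n=3: W (go to 0, an L position)
n=4: L (options 2(W), 3(W) are all W)
n=5: W (go to 0, an L position)
n=6: W (go to 4, an L position)
n=7: W (go to 0, an L position)
n=8: W (go to 4, an L position)
n=9: L (options 6(W), 8(W) are all W)
n=10: W (go to 9, an L position)
n=11: W (go to 0, an L position)
n=12: W (go to 9, an L position)
n=13: W (go to 0, an L position)
n=14: L (options 7(W), 12(W), 13(W) are all W)
n=15: W (go to 14, an L position)
n=16: W (go to 14, an L position)
n=17: W (go to 0, an L position)
n=18: W (go to 9, an L position)
n=19: W (go to 0, an L position)
n=20: L (options 10(W), 15(W), 16(W), 18(W), 19(W) are all W)
n=21: W (go to 14, an L position)
n=22: W (go to 20, an L position)
n=23: W (go to 0, an L position)
n=24: W (go to 20, an L position)
n=25: W (go to 20, an L position)
n=26: L (options 13(W), 24(W), 25(W) are all W)
n=27: W (go to 26, an L position)
n=28: W (go to 14, an L position)
n=29: W (go to 0, an L position)
n=30: W (go to 20, an L position)
n=31: W (go to 0, an L position)
n=32: L (options 16(W), 24(W), 28(W), 30(W), 31(W) are all W)
n=33: W (go to 32, an L position)
L entries with 1 ≤ n ≤ 33 (n=0 is outside the asked range and is not counted): n = 1, 4, 9, 14, 20, 26, 32; that makes 7.

7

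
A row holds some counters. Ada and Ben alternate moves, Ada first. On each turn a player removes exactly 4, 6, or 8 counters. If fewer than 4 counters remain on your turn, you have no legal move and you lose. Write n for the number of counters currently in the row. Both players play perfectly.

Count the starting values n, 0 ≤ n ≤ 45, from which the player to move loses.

16

Compute win/loss labels from the base case upward. A position with no move is L. Any other position is W if it can reach an L in one move, else L.
n=0: no move → L
n=1: no move → L
n=2: no move → L
n=3: no move → L
n=4: →0(L), so W
n=5: →1(L), so W
n=6: →2(L), so W
n=7: →3(L), so W
n=8: →2(L), so W
n=9: →3(L), so W
n=10: →2(L), so W
n=11: →3(L), so W
n=12: →8(W), 6(W), 4(W) — all W, so L
n=13: →9(W), 7(W), 5(W) — all W, so L
n=14: →10(W), 8(W), 6(W) — all W, so L
n=15: →11(W), 9(W), 7(W) — all W, so L
n=16: →12(L), so W
n=17: →13(L), so W
n=18: →14(L), so W
n=19: →15(L), so W
n=20: →14(L), so W
n=21: →15(L), so W
n=22: →14(L), so W
n=23: →15(L), so W
n=24: →20(W), 18(W), 16(W) — all W, so L
n=25: →21(W), 19(W), 17(W) — all W, so L
n=26: →22(W), 20(W), 18(W) — all W, so L
n=27: →23(W), 21(W), 19(W) — all W, so L
n=28: →24(L), so W
n=29: →25(L), so W
n=30: →26(L), so W
n=31: →27(L), so W
n=32: →26(L), so W
n=33: →27(L), so W
n=34: →26(L), so W
n=35: →27(L), so W
n=36: →32(W), 30(W), 28(W) — all W, so L
n=37: →33(W), 31(W), 29(W) — all W, so L
n=38: →34(W), 32(W), 30(W) — all W, so L
n=39: →35(W), 33(W), 31(W) — all W, so L
n=40: →36(L), so W
n=41: →37(L), so W
n=42: →38(L), so W
n=43: →39(L), so W
n=44: →38(L), so W
n=45: →39(L), so W
L entries with 0 ≤ n ≤ 45: n = 0, 1, 2, 3, 12, 13, 14, 15, 24, 25, 26, 27, 36, 37, 38, 39; that makes 16.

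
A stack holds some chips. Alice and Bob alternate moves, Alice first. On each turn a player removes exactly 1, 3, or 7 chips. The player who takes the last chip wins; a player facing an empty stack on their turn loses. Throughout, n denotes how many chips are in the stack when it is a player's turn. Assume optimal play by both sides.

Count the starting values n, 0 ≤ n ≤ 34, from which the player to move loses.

Build the W/L table. Terminal = L. A non-terminal position is W if it has a move to some L; otherwise it is L.
n=0: no move → L
n=1: W (go to 0, an L position)
n=2: L (sole option 1(W) is W)
n=3: W (go to 2, an L position)
n=4: L (options 3(W), 1(W) are all W)
n=5: W (go to 4, an L position)
n=6: L (options 5(W), 3(W) are all W)
n=7: W (go to 6, an L position)
n=8: L (options 7(W), 5(W), 1(W) are all W)
n=9: W (go to 8, an L position)
n=10: L (options 9(W), 7(W), 3(W) are all W)
n=11: W (go to 10, an L position)
n=12: L (options 11(W), 9(W), 5(W) are all W)
n=13: W (go to 12, an L position)
n=14: L (options 13(W), 11(W), 7(W) are all W)
n=15: W (go to 14, an L position)
n=16: L (options 15(W), 13(W), 9(W) are all W)
n=17: W (go to 16, an L position)
n=18: L (options 17(W), 15(W), 11(W) are all W)
n=19: W (go to 18, an L position)
n=20: L (options 19(W), 17(W), 13(W) are all W)
n=21: W (go to 20, an L position)
n=22: L (options 21(W), 19(W), 15(W) are all W)
n=23: W (go to 22, an L position)
n=24: L (options 23(W), 21(W), 17(W) are all W)
n=25: W (go to 24, an L position)
n=26: L (options 25(W), 23(W), 19(W) are all W)
n=27: W (go to 26, an L position)
n=28: L (options 27(W), 25(W), 21(W) are all W)
n=29: W (go to 28, an L position)
n=30: L (options 29(W), 27(W), 23(W) are all W)
n=31: W (go to 30, an L position)
n=32: L (options 31(W), 29(W), 25(W) are all W)
n=33: W (go to 32, an L position)
n=34: L (options 33(W), 31(W), 27(W) are all W)
L entries with 0 ≤ n ≤ 34: n = 0, 2, 4, 6, 8, 10, 12, 14, 16, 18, 20, 22, 24, 26, 28, 30, 32, 34; that makes 18.

18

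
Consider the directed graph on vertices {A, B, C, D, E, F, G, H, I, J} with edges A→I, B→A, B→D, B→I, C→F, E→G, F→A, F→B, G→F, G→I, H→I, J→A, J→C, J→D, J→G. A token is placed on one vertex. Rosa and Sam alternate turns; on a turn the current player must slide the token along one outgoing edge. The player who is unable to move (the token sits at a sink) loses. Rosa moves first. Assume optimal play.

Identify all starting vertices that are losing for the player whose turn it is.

Build the W/L table. Terminal = L. A non-terminal position is W if it has a move to some L; otherwise it is L.
Every edge goes from a vertex to one that appears earlier in the order I, D, A, B, H, F, G, C, J, E, so processing vertices in that order labels each vertex after all of its successors.
I: no outgoing edge → L
D: no outgoing edge → L
A: reaches L-position I → W
B: reaches L-position D → W
H: reaches L-position I → W
F: only reaches B(W), A(W), all W → L
G: reaches L-position F → W
C: reaches L-position F → W
J: reaches L-position D → W
E: only reaches G(W), which is W → L
The losing starting vertices are exactly the entries labelled L in this table (4 of them).

D, E, F, I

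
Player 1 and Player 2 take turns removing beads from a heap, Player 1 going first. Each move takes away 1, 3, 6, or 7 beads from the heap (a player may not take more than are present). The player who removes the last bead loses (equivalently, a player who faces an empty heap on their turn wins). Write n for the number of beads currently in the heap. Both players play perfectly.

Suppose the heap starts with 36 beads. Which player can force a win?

Player 1 wins.

Use the standard recursion: the mover wins at a terminal position; elsewhere, the mover wins exactly when some move hands the opponent an L position.
n=0: no move; the opponent has just taken the last bead and therefore loses → W
n=1: L (sole option 0(W) is W)
n=2: W (go to 1, an L position)
n=3: L (options 2(W), 0(W) are all W)
n=4: W (go to 3, an L position)
n=5: L (options 4(W), 2(W) are all W)
n=6: W (go to 5, an L position)
n=7: W (go to 1, an L position)
n=8: W (go to 5, an L position)
n=9: W (go to 3, an L position)
n=10: W (go to 3, an L position)
n=11: W (go to 5, an L position)
n=12: W (go to 5, an L position)
n=13: L (options 12(W), 10(W), 7(W), 6(W) are all W)
n=14: W (go to 13, an L position)
n=15: L (options 14(W), 12(W), 9(W), 8(W) are all W)
n=16: W (go to 15, an L position)
n=17: L (options 16(W), 14(W), 11(W), 10(W) are all W)
n=18: W (go to 17, an L position)
n=19: W (go to 13, an L position)
n=20: W (go to 17, an L position)
n=21: W (go to 15, an L position)
n=22: W (go to 15, an L position)
n=23: W (go to 17, an L position)
n=24: W (go to 17, an L position)
n=25: L (options 24(W), 22(W), 19(W), 18(W) are all W)
n=26: W (go to 25, an L position)
n=27: L (options 26(W), 24(W), 21(W), 20(W) are all W)
n=28: W (go to 27, an L position)
n=29: L (options 28(W), 26(W), 23(W), 22(W) are all W)
n=30: W (go to 29, an L position)
n=31: W (go to 25, an L position)
n=32: W (go to 29, an L position)
n=33: W (go to 27, an L position)
n=34: W (go to 27, an L position)
n=35: W (go to 29, an L position)
n=36: W (go to 29, an L position)
From 36 Player 1 can remove 7, leaving 29, reaching an L position.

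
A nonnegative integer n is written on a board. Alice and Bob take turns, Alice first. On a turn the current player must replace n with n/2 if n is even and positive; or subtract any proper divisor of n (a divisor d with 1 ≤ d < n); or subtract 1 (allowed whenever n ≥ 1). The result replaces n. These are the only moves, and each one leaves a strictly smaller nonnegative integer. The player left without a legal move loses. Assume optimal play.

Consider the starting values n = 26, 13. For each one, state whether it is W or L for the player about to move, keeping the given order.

26: W, 13: L

Work bottom-up. With no move the player to move loses. Otherwise the position is W if at least one move leads to an L position for the opponent, and L if every move leads to a W.
n=0: no move → L
n=1: reaches L-position 0 → W
n=2: only reaches 1(W), which is W → L
n=3: reaches L-position 2 → W
n=4: reaches L-position 2 → W
n=5: only reaches 4(W), which is W → L
n=6: reaches L-position 5 → W
n=7: only reaches 6(W), which is W → L
n=8: reaches L-position 7 → W
n=9: only reaches 6(W), 8(W), all W → L
n=10: reaches L-position 5 → W
n=11: only reaches 10(W), which is W → L
n=12: reaches L-position 9 → W
n=13: only reaches 12(W), which is W → L
n=14: reaches L-position 7 → W
n=15: only reaches 10(W), 12(W), 14(W), all W → L
n=16: reaches L-position 15 → W
n=17: only reaches 16(W), which is W → L
n=18: reaches L-position 9 → W
n=19: only reaches 18(W), which is W → L
n=20: reaches L-position 15 → W
n=21: only reaches 14(W), 18(W), 20(W), all W → L
n=22: reaches L-position 11 → W
n=23: only reaches 22(W), which is W → L
n=24: reaches L-position 21 → W
n=25: only reaches 20(W), 24(W), all W → L
n=26: reaches L-position 13 → W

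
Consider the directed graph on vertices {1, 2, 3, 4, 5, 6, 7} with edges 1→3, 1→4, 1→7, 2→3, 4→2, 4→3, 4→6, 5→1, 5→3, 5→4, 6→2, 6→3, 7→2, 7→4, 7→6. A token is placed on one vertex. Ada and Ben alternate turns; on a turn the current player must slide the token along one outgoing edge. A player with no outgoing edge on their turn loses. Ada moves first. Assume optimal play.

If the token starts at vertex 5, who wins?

Use the standard recursion: the mover loses at a terminal position; elsewhere, the mover wins exactly when some move hands the opponent an L position.
Every edge goes from a vertex to one that appears earlier in the order 3, 2, 6, 4, 7, 1, 5, so processing vertices in that order labels each vertex after all of its successors.
3: no outgoing edge → L
2: reaches L-position 3 → W
6: reaches L-position 3 → W
4: reaches L-position 3 → W
7: only reaches 4(W), 6(W), 2(W), all W → L
1: reaches L-position 7 → W
5: reaches L-position 3 → W
The starting position 5 is W: Ada should move to 3, handing over an L position.

Ada wins.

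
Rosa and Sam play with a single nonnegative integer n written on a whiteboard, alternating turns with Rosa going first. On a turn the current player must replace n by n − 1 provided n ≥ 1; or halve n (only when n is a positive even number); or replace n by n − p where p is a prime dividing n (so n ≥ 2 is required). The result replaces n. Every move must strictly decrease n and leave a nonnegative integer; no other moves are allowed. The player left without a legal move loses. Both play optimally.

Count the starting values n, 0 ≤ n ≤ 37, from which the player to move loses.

Label each position W (a win for the player to move) or L (a loss). A position with no legal move is L; any other position is W exactly when some move reaches an L, and L when every move reaches a W.
n=0: no move → L
n=1: reaches L-position 0 → W
n=2: reaches L-position 0 → W
n=3: reaches L-position 0 → W
n=4: only reaches 2(W), 3(W), all W → L
n=5: reaches L-position 0 → W
n=6: reaches L-position 4 → W
n=7: reaches L-position 0 → W
n=8: reaches L-position 4 → W
n=9: only reaches 6(W), 8(W), all W → L
n=10: reaches L-position 9 → W
n=11: reaches L-position 0 → W
n=12: reaches L-position 9 → W
n=13: reaches L-position 0 → W
n=14: only reaches 7(W), 12(W), 13(W), all W → L
n=15: reaches L-position 14 → W
n=16: reaches L-position 14 → W
n=17: reaches L-position 0 → W
n=18: reaches L-position 9 → W
n=19: reaches L-position 0 → W
n=20: only reaches 10(W), 15(W), 18(W), 19(W), all W → L
n=21: reaches L-position 14 → W
n=22: reaches L-position 20 → W
n=23: reaches L-position 0 → W
n=24: only reaches 12(W), 21(W), 22(W), 23(W), all W → L
n=25: reaches L-position 20 → W
n=26: reaches L-position 24 → W
n=27: reaches L-position 24 → W
n=28: reaches L-position 14 → W
n=29: reaches L-position 0 → W
n=30: only reaches 15(W), 25(W), 27(W), 28(W), 29(W), all W → L
n=31: reaches L-position 0 → W
n=32: reaches L-position 30 → W
n=33: reaches L-position 30 → W
n=34: only reaches 17(W), 32(W), 33(W), all W → L
n=35: reaches L-position 30 → W
n=36: reaches L-position 34 → W
n=37: reaches L-position 0 → W
L entries with 0 ≤ n ≤ 37: n = 0, 4, 9, 14, 20, 24, 30, 34; that makes 8.

8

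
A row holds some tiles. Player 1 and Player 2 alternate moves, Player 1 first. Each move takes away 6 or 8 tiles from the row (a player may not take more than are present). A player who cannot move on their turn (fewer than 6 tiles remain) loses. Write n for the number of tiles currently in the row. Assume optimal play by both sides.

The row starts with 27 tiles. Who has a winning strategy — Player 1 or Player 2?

Label each position W (a win for the player to move) or L (a loss). A position with no legal move is L; any other position is W exactly when some move reaches an L, and L when every move reaches a W.
n=0: no move → L
n=1: no move → L
n=2: no move → L
n=3: no move → L
n=4: no move → L
n=5: no move → L
n=6: reaches L-position 0 → W
n=7: reaches L-position 1 → W
n=8: reaches L-position 2 → W
n=9: reaches L-position 3 → W
n=10: reaches L-position 4 → W
n=11: reaches L-position 5 → W
n=12: reaches L-position 4 → W
n=13: reaches L-position 5 → W
n=14: only reaches 8(W), 6(W), all W → L
n=15: only reaches 9(W), 7(W), all W → L
n=16: only reaches 10(W), 8(W), all W → L
n=17: only reaches 11(W), 9(W), all W → L
n=18: only reaches 12(W), 10(W), all W → L
n=19: only reaches 13(W), 11(W), all W → L
n=20: reaches L-position 14 → W
n=21: reaches L-position 15 → W
n=22: reaches L-position 16 → W
n=23: reaches L-position 17 → W
n=24: reaches L-position 18 → W
n=25: reaches L-position 19 → W
n=26: reaches L-position 18 → W
n=27: reaches L-position 19 → W
From 27 Player 1 can remove 8, leaving 19, reaching an L position.

Player 1 wins.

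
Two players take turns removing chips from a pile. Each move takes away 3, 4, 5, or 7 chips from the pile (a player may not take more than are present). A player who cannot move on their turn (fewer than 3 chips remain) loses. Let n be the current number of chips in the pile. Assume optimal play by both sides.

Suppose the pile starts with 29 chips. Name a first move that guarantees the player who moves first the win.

Remove 7, leaving 22.

Compute win/loss labels from the base case upward. A position with no move is L. Any other position is W if it can reach an L in one move, else L.
n=0: no move → L
n=1: no move → L
n=2: no move → L
n=3: reaches L-position 0 → W
n=4: reaches L-position 1 → W
n=5: reaches L-position 2 → W
n=6: reaches L-position 2 → W
n=7: reaches L-position 2 → W
n=8: reaches L-position 1 → W
n=9: reaches L-position 2 → W
n=10: only reaches 7(W), 6(W), 5(W), 3(W), all W → L
n=11: only reaches 8(W), 7(W), 6(W), 4(W), all W → L
n=12: only reaches 9(W), 8(W), 7(W), 5(W), all W → L
n=13: reaches L-position 10 → W
n=14: reaches L-position 11 → W
n=15: reaches L-position 12 → W
n=16: reaches L-position 12 → W
n=17: reaches L-position 12 → W
n=18: reaches L-position 11 → W
n=19: reaches L-position 12 → W
n=20: only reaches 17(W), 16(W), 15(W), 13(W), all W → L
n=21: only reaches 18(W), 17(W), 16(W), 14(W), all W → L
n=22: only reaches 19(W), 18(W), 17(W), 15(W), all W → L
n=23: reaches L-position 20 → W
n=24: reaches L-position 21 → W
n=25: reaches L-position 22 → W
n=26: reaches L-position 22 → W
n=27: reaches L-position 22 → W
n=28: reaches L-position 21 → W
n=29: reaches L-position 22 → W
From 29, the L positions reachable in one move are: 22.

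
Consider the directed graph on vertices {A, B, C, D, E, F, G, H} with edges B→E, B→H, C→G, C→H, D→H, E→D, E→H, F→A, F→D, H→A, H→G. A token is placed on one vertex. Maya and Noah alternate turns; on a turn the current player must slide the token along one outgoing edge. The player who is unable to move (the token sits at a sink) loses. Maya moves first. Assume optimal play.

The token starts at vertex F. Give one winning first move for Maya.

Label each position W (a win for the player to move) or L (a loss). A position with no legal move is L; any other position is W exactly when some move reaches an L, and L when every move reaches a W.
Every edge goes from a vertex to one that appears earlier in the order A, G, H, D, E, B, C, F, so processing vertices in that order labels each vertex after all of its successors.
A: no outgoing edge → L
G: no outgoing edge → L
H: W (go to G, an L position)
D: L (sole option H(W) is W)
E: W (go to D, an L position)
B: L (options E(W), H(W) are all W)
C: W (go to G, an L position)
F: W (go to D, an L position)
From F, the L positions reachable in one move are: D, A. Any move reaching one of these is winning.

Move to D.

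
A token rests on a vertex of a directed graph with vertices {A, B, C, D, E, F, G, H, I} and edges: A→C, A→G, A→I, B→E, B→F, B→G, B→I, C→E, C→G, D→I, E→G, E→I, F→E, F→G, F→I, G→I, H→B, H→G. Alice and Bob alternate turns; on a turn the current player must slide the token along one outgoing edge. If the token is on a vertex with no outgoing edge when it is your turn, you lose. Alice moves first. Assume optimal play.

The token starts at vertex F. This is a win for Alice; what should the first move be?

Move to I.

Classify positions by backward induction: terminal positions (no move available) are L. From any other position, the mover wins iff some move reaches an L.
Every edge goes from a vertex to one that appears earlier in the order I, G, E, F, C, B, H, A, D, so processing vertices in that order labels each vertex after all of its successors.
I: no outgoing edge → L
G: reaches L-position I → W
E: reaches L-position I → W
F: reaches L-position I → W
C: only reaches E(W), G(W), all W → L
B: reaches L-position I → W
H: only reaches B(W), G(W), all W → L
A: reaches L-position C → W
D: reaches L-position I → W
From F, the L positions reachable in one move are: I.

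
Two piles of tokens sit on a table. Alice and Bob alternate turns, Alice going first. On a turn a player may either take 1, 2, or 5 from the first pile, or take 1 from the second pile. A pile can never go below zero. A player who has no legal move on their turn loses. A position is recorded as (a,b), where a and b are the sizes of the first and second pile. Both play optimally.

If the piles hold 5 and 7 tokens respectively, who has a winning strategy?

Compute win/loss labels from the base case upward. A position with no move is L. Any other position is W if it can reach an L in one move, else L.
No move ever increases a pile, so every position that can arise here has a ≤ 5 and b ≤ 7; it is enough to label the cells with 0 ≤ a ≤ 5 and 0 ≤ b ≤ 7.
Every move lowers a or b (never raises either), so fill the grid row by row in increasing a, and left to right within a row: each cell's successors are then already labelled.
      b=0  b=1  b=2  b=3  b=4  b=5  b=6  b=7
a=0:    L    W    L    W    L    W    L    W
a=1:    W    L    W    L    W    L    W    L
a=2:    W    W    W    W    W    W    W    W
a=3:    L    W    L    W    L    W    L    W
a=4:    W    L    W    L    W    L    W    L
a=5:    W    W    W    W    W    W    W    W
Cells with no legal move (terminal, hence L): (0,0).
The remaining L cells, each justified by listing all of its moves:
(0,2): only reaches (0,1)(W), which is W → L
(0,4): only reaches (0,3)(W), which is W → L
(0,6): only reaches (0,5)(W), which is W → L
(1,1): only reaches (0,1)(W), (1,0)(W), all W → L
(1,3): only reaches (0,3)(W), (1,2)(W), all W → L
(1,5): only reaches (0,5)(W), (1,4)(W), all W → L
(1,7): only reaches (0,7)(W), (1,6)(W), all W → L
(3,0): only reaches (2,0)(W), (1,0)(W), all W → L
(3,2): only reaches (2,2)(W), (1,2)(W), (3,1)(W), all W → L
(3,4): only reaches (2,4)(W), (1,4)(W), (3,3)(W), all W → L
(3,6): only reaches (2,6)(W), (1,6)(W), (3,5)(W), all W → L
(4,1): only reaches (3,1)(W), (2,1)(W), (4,0)(W), all W → L
(4,3): only reaches (3,3)(W), (2,3)(W), (4,2)(W), all W → L
(4,5): only reaches (3,5)(W), (2,5)(W), (4,4)(W), all W → L
(4,7): only reaches (3,7)(W), (2,7)(W), (4,6)(W), all W → L
Every other cell has at least one move into one of the L cells above, so it is W.
The starting position (5,7) is W: Alice should move to (4,7), handing over an L position.

Alice wins.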